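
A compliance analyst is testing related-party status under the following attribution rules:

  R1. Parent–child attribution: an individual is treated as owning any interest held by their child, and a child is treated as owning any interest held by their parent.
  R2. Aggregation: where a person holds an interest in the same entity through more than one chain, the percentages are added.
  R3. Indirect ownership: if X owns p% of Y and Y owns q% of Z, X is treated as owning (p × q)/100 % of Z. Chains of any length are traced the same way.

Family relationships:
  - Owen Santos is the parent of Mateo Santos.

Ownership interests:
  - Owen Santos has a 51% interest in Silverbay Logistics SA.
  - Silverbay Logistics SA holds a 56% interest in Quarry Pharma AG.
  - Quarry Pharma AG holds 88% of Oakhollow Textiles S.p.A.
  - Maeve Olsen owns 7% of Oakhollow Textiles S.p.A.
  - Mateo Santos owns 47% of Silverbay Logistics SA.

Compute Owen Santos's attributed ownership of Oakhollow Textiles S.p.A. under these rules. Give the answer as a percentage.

By parent–child attribution (R1), Owen Santos is treated as also owning Mateo Santos's interest in Silverbay Logistics SA, giving 51% + 47% = 98%.
Chain via Silverbay Logistics SA → Quarry Pharma AG (R3): 98% × 56% × 88% = 48.2944% of Oakhollow Textiles S.p.A.

48.2944%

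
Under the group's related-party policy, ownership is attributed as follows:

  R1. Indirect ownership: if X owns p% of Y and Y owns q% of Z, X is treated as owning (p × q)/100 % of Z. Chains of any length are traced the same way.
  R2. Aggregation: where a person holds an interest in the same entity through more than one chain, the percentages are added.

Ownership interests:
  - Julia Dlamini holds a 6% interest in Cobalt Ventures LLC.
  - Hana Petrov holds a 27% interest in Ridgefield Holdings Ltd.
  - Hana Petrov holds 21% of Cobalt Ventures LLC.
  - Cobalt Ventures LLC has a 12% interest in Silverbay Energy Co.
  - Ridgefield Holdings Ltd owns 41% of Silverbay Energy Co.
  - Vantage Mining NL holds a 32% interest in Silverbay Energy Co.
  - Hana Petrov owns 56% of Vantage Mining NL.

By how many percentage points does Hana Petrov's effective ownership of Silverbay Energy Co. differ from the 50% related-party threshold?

18.49

Chain via Vantage Mining NL (R1): 56% × 32% = 17.92% of Silverbay Energy Co.
Chain via Ridgefield Holdings Ltd (R1): 27% × 41% = 11.07% of Silverbay Energy Co.
Chain via Cobalt Ventures LLC (R1): 21% × 12% = 2.52% of Silverbay Energy Co.
Aggregating (R2): 17.92% + 11.07% + 2.52% = 31.51%.
31.51% falls short of the 50% threshold by 18.49 percentage points.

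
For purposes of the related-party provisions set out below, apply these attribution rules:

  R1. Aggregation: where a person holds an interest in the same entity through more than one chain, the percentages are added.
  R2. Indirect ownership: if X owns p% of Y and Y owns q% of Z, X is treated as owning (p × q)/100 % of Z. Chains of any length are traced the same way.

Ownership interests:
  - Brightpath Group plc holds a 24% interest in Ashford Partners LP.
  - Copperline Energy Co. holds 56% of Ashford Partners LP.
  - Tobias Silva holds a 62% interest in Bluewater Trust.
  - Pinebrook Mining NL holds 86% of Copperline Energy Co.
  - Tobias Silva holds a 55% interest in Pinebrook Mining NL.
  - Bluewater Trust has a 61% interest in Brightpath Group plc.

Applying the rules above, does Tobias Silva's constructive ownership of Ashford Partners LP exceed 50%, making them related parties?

No

Chain via Bluewater Trust → Brightpath Group plc (R2): 62% × 61% × 24% = 9.0768% of Ashford Partners LP.
Chain via Pinebrook Mining NL → Copperline Energy Co. (R2): 55% × 86% × 56% = 26.488% of Ashford Partners LP.
Aggregating (R1): 9.0768% + 26.488% = 35.5648%.
35.5648% does not exceed the 50% threshold, so Tobias is not a related party to Ashford Partners LP.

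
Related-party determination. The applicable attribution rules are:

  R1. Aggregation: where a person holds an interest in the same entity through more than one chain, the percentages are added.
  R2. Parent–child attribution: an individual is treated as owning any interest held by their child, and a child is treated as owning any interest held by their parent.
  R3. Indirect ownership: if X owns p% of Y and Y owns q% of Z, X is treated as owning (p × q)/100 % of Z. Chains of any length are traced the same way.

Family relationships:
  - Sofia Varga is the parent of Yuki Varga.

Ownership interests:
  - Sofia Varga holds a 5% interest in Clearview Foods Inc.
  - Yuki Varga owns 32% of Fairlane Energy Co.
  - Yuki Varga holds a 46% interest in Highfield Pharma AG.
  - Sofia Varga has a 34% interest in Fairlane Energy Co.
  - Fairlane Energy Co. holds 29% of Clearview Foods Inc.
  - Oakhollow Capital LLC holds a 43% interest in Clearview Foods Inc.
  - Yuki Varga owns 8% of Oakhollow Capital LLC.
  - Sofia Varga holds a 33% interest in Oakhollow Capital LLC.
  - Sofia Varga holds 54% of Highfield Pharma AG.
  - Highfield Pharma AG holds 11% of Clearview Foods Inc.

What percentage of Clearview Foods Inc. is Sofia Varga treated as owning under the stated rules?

52.77%

By parent–child attribution (R2), Sofia Varga is treated as also owning Yuki Varga's interest in Oakhollow Capital LLC, giving 33% + 8% = 41%.
By parent–child attribution (R2), Sofia Varga is treated as also owning Yuki Varga's interest in Highfield Pharma AG, giving 54% + 46% = 100%.
By parent–child attribution (R2), Sofia Varga is treated as also owning Yuki Varga's interest in Fairlane Energy Co, giving 34% + 32% = 66%.
Chain via Oakhollow Capital LLC (R3): 41% × 43% = 17.63% of Clearview Foods Inc.
Chain via Highfield Pharma AG (R3): 100% × 11% = 11% of Clearview Foods Inc.
Chain via Fairlane Energy Co. (R3): 66% × 29% = 19.14% of Clearview Foods Inc.
Direct interest in Clearview Foods Inc: 5%.
Aggregating (R1): 17.63% + 11% + 19.14% + 5% = 52.77%.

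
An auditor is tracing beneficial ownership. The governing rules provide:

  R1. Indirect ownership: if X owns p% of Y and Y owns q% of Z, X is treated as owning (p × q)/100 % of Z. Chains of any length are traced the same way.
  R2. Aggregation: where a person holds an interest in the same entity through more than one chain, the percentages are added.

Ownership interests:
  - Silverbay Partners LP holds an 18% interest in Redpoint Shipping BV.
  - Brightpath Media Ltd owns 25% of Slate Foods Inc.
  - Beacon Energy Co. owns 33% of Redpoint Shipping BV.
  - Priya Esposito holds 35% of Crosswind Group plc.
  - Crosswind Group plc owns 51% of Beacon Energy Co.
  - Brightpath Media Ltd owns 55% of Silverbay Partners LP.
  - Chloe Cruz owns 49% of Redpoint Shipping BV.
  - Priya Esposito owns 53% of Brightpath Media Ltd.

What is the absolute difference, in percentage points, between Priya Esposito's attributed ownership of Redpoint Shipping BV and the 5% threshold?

Chain via Crosswind Group plc → Beacon Energy Co. (R1): 35% × 51% × 33% = 5.8905% of Redpoint Shipping BV.
Chain via Brightpath Media Ltd → Silverbay Partners LP (R1): 53% × 55% × 18% = 5.247% of Redpoint Shipping BV.
Aggregating (R2): 5.8905% + 5.247% = 11.1375%.
11.1375% exceeds the 5% threshold by 6.1375 percentage points.

6.1375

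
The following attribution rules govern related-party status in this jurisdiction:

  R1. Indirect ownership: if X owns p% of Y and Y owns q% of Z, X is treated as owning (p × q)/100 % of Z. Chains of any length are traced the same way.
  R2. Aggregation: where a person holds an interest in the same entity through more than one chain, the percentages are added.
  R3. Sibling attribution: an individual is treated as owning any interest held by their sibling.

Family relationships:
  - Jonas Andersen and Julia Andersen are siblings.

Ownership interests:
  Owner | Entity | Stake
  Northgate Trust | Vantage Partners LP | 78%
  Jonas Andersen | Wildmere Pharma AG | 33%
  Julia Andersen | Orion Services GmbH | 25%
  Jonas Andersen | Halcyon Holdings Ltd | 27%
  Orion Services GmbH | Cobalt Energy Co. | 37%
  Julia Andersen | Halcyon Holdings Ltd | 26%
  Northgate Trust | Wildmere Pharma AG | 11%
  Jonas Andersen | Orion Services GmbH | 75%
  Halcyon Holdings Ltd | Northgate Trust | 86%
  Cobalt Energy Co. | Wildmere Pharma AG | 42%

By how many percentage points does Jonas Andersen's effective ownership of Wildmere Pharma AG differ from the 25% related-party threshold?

By sibling attribution (R3), Jonas Andersen is treated as also owning Julia Andersen's interest in Halcyon Holdings Ltd, giving 27% + 26% = 53%.
By sibling attribution (R3), Jonas Andersen is treated as also owning Julia Andersen's interest in Orion Services GmbH, giving 75% + 25% = 100%.
Chain via Halcyon Holdings Ltd → Northgate Trust (R1): 53% × 86% × 11% = 5.0138% of Wildmere Pharma AG.
Chain via Orion Services GmbH → Cobalt Energy Co. (R1): 100% × 37% × 42% = 15.54% of Wildmere Pharma AG.
Direct interest in Wildmere Pharma AG: 33%.
Aggregating (R2): 5.0138% + 15.54% + 33% = 53.5538%.
53.5538% exceeds the 25% threshold by 28.5538 percentage points.

28.5538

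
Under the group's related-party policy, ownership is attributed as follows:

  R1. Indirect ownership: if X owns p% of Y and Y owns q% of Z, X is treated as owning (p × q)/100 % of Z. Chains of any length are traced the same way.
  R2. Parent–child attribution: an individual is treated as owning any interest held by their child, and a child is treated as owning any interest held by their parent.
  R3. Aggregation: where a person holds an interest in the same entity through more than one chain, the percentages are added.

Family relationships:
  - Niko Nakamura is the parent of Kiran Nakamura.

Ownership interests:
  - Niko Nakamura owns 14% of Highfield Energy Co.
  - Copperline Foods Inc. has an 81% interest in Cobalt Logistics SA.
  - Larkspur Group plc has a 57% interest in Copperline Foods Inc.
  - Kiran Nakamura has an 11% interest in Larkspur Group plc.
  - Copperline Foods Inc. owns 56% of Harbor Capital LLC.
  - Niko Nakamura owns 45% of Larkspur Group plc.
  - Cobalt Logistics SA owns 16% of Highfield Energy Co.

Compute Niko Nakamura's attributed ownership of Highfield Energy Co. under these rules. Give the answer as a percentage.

18.136832%

By parent–child attribution (R2), Niko Nakamura is treated as also owning Kiran Nakamura's interest in Larkspur Group plc, giving 45% + 11% = 56%.
Chain via Larkspur Group plc → Copperline Foods Inc. → Cobalt Logistics SA (R1): 56% × 57% × 81% × 16% = 4.136832% of Highfield Energy Co.
Direct interest in Highfield Energy Co: 14%.
Aggregating (R3): 4.136832% + 14% = 18.136832%.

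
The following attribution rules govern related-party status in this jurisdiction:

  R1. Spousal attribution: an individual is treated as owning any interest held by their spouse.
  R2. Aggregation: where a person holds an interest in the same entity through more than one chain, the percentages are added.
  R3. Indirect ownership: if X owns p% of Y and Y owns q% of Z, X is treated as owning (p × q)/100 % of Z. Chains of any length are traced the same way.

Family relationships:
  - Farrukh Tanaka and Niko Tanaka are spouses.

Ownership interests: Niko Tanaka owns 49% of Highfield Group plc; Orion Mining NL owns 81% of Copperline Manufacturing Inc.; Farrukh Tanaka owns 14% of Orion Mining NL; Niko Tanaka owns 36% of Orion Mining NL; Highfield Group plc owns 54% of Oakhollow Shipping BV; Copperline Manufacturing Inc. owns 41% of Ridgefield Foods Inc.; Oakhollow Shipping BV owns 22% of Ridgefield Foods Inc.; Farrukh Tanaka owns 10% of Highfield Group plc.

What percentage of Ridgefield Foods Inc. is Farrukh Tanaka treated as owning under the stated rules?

By spousal attribution (R1), Farrukh Tanaka is treated as also owning Niko Tanaka's interest in Highfield Group plc, giving 10% + 49% = 59%.
By spousal attribution (R1), Farrukh Tanaka is treated as also owning Niko Tanaka's interest in Orion Mining NL, giving 14% + 36% = 50%.
Chain via Highfield Group plc → Oakhollow Shipping BV (R3): 59% × 54% × 22% = 7.0092% of Ridgefield Foods Inc.
Chain via Orion Mining NL → Copperline Manufacturing Inc. (R3): 50% × 81% × 41% = 16.605% of Ridgefield Foods Inc.
Aggregating (R2): 7.0092% + 16.605% = 23.6142%.

23.6142%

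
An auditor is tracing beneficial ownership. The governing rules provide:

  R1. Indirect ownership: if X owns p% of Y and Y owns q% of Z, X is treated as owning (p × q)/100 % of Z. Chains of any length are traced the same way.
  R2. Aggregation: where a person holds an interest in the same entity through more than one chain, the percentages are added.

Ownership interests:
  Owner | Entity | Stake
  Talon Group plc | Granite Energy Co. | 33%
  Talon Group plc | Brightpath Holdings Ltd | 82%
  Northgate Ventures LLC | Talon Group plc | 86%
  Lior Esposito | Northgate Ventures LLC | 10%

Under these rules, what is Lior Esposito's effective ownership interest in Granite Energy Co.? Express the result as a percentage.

2.838%

Chain via Northgate Ventures LLC → Talon Group plc (R1): 10% × 86% × 33% = 2.838% of Granite Energy Co.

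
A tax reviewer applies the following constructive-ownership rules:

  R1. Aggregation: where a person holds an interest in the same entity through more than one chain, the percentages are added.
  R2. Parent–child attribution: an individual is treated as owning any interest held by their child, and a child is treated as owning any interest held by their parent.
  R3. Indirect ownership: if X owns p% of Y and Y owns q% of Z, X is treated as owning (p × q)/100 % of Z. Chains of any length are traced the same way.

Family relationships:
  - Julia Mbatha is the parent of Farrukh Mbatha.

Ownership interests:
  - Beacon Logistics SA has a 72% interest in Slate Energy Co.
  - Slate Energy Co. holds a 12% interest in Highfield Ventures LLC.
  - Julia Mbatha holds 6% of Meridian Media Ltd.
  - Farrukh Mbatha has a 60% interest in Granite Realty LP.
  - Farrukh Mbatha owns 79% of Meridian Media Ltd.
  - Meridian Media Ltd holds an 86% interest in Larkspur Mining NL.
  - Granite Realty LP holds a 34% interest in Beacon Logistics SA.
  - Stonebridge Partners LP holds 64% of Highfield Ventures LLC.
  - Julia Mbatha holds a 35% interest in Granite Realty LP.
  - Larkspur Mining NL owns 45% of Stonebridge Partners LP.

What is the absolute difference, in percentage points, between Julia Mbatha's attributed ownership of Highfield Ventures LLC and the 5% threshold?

By parent–child attribution (R2), Julia Mbatha is treated as also owning Farrukh Mbatha's interest in Granite Realty LP, giving 35% + 60% = 95%.
By parent–child attribution (R2), Julia Mbatha is treated as also owning Farrukh Mbatha's interest in Meridian Media Ltd, giving 6% + 79% = 85%.
Chain via Granite Realty LP → Beacon Logistics SA → Slate Energy Co. (R3): 95% × 34% × 72% × 12% = 2.79072% of Highfield Ventures LLC.
Chain via Meridian Media Ltd → Larkspur Mining NL → Stonebridge Partners LP (R3): 85% × 86% × 45% × 64% = 21.0528% of Highfield Ventures LLC.
Aggregating (R1): 2.79072% + 21.0528% = 23.84352%.
23.84352% exceeds the 5% threshold by 18.84352 percentage points.

18.84352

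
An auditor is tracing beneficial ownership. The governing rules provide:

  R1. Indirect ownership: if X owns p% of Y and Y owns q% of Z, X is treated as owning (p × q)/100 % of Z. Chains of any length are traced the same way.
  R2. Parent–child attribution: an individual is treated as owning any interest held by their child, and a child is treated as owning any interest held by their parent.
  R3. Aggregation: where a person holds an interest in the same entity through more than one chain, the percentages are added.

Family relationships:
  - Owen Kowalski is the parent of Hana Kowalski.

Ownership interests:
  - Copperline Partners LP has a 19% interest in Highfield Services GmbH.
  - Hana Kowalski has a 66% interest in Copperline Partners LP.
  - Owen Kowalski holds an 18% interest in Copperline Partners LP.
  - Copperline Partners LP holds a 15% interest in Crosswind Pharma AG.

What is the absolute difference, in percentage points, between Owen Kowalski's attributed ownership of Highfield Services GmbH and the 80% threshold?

64.04

By parent–child attribution (R2), Owen Kowalski is treated as also owning Hana Kowalski's interest in Copperline Partners LP, giving 18% + 66% = 84%.
Chain via Copperline Partners LP (R1): 84% × 19% = 15.96% of Highfield Services GmbH.
15.96% falls short of the 80% threshold by 64.04 percentage points.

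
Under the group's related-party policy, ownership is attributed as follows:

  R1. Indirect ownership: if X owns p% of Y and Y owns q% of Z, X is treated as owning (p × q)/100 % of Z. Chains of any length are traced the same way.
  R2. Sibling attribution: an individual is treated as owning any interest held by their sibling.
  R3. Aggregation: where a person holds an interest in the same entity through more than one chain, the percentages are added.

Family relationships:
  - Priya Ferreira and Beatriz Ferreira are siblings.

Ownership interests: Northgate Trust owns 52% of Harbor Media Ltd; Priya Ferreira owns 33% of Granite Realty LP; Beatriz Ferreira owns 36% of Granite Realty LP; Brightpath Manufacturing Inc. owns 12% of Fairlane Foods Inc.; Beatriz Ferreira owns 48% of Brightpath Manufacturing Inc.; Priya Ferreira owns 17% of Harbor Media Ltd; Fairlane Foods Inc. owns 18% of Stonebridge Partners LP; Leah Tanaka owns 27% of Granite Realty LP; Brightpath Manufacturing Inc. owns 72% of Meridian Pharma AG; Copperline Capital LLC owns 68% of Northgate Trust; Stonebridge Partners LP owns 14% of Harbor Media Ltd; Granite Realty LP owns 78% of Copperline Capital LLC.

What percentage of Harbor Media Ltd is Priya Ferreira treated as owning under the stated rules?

36.175904%

By sibling attribution (R2), Priya Ferreira is treated as also owning Beatriz Ferreira's interest in Granite Realty LP, giving 33% + 36% = 69%.
By sibling attribution (R2), Priya Ferreira is treated as owning Beatriz Ferreira's 48% interest in Brightpath Manufacturing Inc.
Chain via Granite Realty LP → Copperline Capital LLC → Northgate Trust (R1): 69% × 78% × 68% × 52% = 19.030752% of Harbor Media Ltd.
Direct interest in Harbor Media Ltd: 17%.
Chain via Brightpath Manufacturing Inc. → Fairlane Foods Inc. → Stonebridge Partners LP (R1): 48% × 12% × 18% × 14% = 0.145152% of Harbor Media Ltd.
Aggregating (R3): 19.030752% + 17% + 0.145152% = 36.175904%.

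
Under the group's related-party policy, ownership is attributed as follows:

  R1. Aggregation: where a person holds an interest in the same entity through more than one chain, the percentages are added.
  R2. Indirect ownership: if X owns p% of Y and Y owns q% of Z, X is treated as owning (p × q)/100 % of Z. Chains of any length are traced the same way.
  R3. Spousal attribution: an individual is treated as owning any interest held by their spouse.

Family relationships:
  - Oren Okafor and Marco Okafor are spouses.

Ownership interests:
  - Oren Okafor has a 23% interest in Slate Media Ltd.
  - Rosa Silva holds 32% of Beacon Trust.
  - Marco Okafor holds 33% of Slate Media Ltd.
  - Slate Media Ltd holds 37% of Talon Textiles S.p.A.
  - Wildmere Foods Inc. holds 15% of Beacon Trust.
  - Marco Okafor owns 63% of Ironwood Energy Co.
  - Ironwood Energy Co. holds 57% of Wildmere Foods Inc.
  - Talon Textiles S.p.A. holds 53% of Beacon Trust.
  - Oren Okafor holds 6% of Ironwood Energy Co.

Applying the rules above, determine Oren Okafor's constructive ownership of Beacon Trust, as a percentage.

16.8811%

By spousal attribution (R3), Oren Okafor is treated as also owning Marco Okafor's interest in Ironwood Energy Co, giving 6% + 63% = 69%.
By spousal attribution (R3), Oren Okafor is treated as also owning Marco Okafor's interest in Slate Media Ltd, giving 23% + 33% = 56%.
Chain via Ironwood Energy Co. → Wildmere Foods Inc. (R2): 69% × 57% × 15% = 5.8995% of Beacon Trust.
Chain via Slate Media Ltd → Talon Textiles S.p.A. (R2): 56% × 37% × 53% = 10.9816% of Beacon Trust.
Aggregating (R1): 5.8995% + 10.9816% = 16.8811%.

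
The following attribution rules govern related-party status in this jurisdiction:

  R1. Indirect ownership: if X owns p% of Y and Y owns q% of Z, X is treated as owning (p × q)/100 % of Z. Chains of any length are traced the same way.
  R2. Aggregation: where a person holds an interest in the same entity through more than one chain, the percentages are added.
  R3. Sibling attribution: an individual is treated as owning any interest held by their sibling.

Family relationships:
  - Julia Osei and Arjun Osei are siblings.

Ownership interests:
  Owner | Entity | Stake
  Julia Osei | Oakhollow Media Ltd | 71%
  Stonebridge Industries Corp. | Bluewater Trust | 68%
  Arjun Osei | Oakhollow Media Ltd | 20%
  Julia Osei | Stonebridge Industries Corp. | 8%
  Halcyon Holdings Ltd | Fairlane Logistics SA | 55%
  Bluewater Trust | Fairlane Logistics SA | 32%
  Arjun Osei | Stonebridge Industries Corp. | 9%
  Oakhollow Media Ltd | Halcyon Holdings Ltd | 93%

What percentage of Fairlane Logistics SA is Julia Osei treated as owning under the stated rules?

50.2457%

By sibling attribution (R3), Julia Osei is treated as also owning Arjun Osei's interest in Oakhollow Media Ltd, giving 71% + 20% = 91%.
By sibling attribution (R3), Julia Osei is treated as also owning Arjun Osei's interest in Stonebridge Industries Corp, giving 8% + 9% = 17%.
Chain via Oakhollow Media Ltd → Halcyon Holdings Ltd (R1): 91% × 93% × 55% = 46.5465% of Fairlane Logistics SA.
Chain via Stonebridge Industries Corp. → Bluewater Trust (R1): 17% × 68% × 32% = 3.6992% of Fairlane Logistics SA.
Aggregating (R2): 46.5465% + 3.6992% = 50.2457%.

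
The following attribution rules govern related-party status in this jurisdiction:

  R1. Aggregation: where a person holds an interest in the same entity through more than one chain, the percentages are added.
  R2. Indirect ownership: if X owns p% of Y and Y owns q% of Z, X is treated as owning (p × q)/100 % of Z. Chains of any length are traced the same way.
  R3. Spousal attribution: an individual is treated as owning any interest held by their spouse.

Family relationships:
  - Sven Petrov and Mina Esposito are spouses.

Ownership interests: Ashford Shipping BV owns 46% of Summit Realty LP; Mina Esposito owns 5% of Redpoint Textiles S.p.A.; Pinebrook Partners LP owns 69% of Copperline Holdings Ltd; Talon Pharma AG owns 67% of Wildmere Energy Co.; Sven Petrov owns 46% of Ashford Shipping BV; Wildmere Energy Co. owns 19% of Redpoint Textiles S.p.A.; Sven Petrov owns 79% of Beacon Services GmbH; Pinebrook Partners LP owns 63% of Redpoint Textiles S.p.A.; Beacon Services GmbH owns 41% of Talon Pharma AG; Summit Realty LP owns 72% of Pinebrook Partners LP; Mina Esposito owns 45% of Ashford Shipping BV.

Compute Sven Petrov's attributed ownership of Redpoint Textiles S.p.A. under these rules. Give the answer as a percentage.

28.110943%

By spousal attribution (R3), Sven Petrov is treated as also owning Mina Esposito's interest in Ashford Shipping BV, giving 46% + 45% = 91%.
By spousal attribution (R3), Sven Petrov is treated as owning Mina Esposito's 5% interest in Redpoint Textiles S.p.A.
Chain via Beacon Services GmbH → Talon Pharma AG → Wildmere Energy Co. (R2): 79% × 41% × 67% × 19% = 4.123247% of Redpoint Textiles S.p.A.
Chain via Ashford Shipping BV → Summit Realty LP → Pinebrook Partners LP (R2): 91% × 46% × 72% × 63% = 18.987696% of Redpoint Textiles S.p.A.
Direct interest in Redpoint Textiles S.p.A: 5%.
Aggregating (R1): 4.123247% + 18.987696% + 5% = 28.110943%.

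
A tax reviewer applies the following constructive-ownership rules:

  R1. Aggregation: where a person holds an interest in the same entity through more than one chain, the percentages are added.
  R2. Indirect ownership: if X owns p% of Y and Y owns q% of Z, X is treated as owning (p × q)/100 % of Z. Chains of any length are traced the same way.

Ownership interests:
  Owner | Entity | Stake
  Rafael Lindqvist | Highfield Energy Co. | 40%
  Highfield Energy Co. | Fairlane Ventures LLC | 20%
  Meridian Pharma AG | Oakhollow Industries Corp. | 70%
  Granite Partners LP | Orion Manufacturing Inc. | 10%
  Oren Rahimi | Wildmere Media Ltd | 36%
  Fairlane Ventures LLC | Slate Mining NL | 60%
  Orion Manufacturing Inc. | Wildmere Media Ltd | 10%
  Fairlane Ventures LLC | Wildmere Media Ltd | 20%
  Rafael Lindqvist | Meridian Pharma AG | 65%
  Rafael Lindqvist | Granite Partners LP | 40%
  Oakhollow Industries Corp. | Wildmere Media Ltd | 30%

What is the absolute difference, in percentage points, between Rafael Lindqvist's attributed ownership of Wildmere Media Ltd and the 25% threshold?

Chain via Granite Partners LP → Orion Manufacturing Inc. (R2): 40% × 10% × 10% = 0.4% of Wildmere Media Ltd.
Chain via Meridian Pharma AG → Oakhollow Industries Corp. (R2): 65% × 70% × 30% = 13.65% of Wildmere Media Ltd.
Chain via Highfield Energy Co. → Fairlane Ventures LLC (R2): 40% × 20% × 20% = 1.6% of Wildmere Media Ltd.
Aggregating (R1): 0.4% + 13.65% + 1.6% = 15.65%.
15.65% falls short of the 25% threshold by 9.35 percentage points.

9.35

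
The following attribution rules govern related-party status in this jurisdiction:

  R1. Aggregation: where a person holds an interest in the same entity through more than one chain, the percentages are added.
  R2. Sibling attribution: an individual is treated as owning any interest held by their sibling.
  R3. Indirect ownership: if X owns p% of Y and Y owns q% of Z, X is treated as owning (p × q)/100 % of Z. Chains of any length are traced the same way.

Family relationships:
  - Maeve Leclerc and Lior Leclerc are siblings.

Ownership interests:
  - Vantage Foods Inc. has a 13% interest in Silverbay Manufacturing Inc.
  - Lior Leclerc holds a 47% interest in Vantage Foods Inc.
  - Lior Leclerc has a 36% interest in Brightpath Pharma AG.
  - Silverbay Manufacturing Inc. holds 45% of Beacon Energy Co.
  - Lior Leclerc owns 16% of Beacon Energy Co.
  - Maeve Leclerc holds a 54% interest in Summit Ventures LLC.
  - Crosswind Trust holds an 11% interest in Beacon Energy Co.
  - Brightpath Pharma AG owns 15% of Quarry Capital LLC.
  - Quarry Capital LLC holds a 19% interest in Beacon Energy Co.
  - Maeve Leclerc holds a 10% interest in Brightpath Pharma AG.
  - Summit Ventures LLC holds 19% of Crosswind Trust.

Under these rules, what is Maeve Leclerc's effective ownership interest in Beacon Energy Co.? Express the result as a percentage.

21.1891%

By sibling attribution (R2), Maeve Leclerc is treated as also owning Lior Leclerc's interest in Brightpath Pharma AG, giving 10% + 36% = 46%.
By sibling attribution (R2), Maeve Leclerc is treated as owning Lior Leclerc's 47% interest in Vantage Foods Inc.
By sibling attribution (R2), Maeve Leclerc is treated as owning Lior Leclerc's 16% interest in Beacon Energy Co.
Chain via Summit Ventures LLC → Crosswind Trust (R3): 54% × 19% × 11% = 1.1286% of Beacon Energy Co.
Chain via Brightpath Pharma AG → Quarry Capital LLC (R3): 46% × 15% × 19% = 1.311% of Beacon Energy Co.
Chain via Vantage Foods Inc. → Silverbay Manufacturing Inc. (R3): 47% × 13% × 45% = 2.7495% of Beacon Energy Co.
Direct interest in Beacon Energy Co: 16%.
Aggregating (R1): 1.1286% + 1.311% + 2.7495% + 16% = 21.1891%.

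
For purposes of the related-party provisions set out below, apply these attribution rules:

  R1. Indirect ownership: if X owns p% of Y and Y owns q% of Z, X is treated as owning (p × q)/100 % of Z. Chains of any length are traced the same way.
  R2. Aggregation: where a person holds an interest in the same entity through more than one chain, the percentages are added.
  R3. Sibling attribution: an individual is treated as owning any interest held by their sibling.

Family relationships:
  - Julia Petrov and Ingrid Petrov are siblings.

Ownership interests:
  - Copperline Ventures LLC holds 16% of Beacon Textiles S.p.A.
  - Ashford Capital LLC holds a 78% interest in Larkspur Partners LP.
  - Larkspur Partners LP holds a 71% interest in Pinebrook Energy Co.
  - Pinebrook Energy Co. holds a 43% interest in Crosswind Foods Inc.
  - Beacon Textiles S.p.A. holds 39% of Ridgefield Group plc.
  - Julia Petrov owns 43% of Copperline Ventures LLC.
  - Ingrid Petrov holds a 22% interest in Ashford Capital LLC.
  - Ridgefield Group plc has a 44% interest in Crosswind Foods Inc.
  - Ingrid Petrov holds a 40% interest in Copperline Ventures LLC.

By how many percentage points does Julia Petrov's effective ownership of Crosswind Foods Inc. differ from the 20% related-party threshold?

12.482204

By sibling attribution (R3), Julia Petrov is treated as also owning Ingrid Petrov's interest in Copperline Ventures LLC, giving 43% + 40% = 83%.
By sibling attribution (R3), Julia Petrov is treated as owning Ingrid Petrov's 22% interest in Ashford Capital LLC.
Chain via Copperline Ventures LLC → Beacon Textiles S.p.A. → Ridgefield Group plc (R1): 83% × 16% × 39% × 44% = 2.278848% of Crosswind Foods Inc.
Chain via Ashford Capital LLC → Larkspur Partners LP → Pinebrook Energy Co. (R1): 22% × 78% × 71% × 43% = 5.238948% of Crosswind Foods Inc.
Aggregating (R2): 2.278848% + 5.238948% = 7.517796%.
7.517796% falls short of the 20% threshold by 12.482204 percentage points.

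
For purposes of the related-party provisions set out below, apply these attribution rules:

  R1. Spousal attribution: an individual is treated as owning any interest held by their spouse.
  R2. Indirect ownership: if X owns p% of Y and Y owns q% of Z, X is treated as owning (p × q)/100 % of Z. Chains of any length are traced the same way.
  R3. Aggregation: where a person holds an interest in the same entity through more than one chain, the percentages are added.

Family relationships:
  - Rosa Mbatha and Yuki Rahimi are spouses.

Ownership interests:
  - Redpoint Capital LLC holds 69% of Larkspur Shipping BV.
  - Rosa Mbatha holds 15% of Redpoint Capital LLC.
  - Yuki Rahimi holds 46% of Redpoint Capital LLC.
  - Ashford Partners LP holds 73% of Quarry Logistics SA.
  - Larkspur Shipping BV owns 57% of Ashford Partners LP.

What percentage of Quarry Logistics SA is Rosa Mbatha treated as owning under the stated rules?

17.513649%

By spousal attribution (R1), Rosa Mbatha is treated as also owning Yuki Rahimi's interest in Redpoint Capital LLC, giving 15% + 46% = 61%.
Chain via Redpoint Capital LLC → Larkspur Shipping BV → Ashford Partners LP (R2): 61% × 69% × 57% × 73% = 17.513649% of Quarry Logistics SA.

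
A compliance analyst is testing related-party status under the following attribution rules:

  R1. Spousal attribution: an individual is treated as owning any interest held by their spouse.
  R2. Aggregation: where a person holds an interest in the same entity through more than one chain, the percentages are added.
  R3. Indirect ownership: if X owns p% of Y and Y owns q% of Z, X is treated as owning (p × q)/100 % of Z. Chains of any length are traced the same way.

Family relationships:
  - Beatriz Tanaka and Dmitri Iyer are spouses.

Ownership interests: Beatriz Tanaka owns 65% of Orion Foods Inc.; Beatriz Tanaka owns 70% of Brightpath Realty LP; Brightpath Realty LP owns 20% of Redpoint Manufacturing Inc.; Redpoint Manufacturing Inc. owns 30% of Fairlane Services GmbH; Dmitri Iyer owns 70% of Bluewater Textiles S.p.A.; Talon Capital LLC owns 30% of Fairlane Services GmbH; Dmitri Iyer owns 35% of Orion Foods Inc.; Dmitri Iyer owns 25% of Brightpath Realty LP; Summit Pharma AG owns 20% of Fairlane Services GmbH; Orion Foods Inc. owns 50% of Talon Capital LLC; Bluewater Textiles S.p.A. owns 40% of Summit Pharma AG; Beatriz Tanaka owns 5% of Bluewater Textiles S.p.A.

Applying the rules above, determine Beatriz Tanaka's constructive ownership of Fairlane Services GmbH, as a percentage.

26.7%

By spousal attribution (R1), Beatriz Tanaka is treated as also owning Dmitri Iyer's interest in Orion Foods Inc, giving 65% + 35% = 100%.
By spousal attribution (R1), Beatriz Tanaka is treated as also owning Dmitri Iyer's interest in Bluewater Textiles S.p.A, giving 5% + 70% = 75%.
By spousal attribution (R1), Beatriz Tanaka is treated as also owning Dmitri Iyer's interest in Brightpath Realty LP, giving 70% + 25% = 95%.
Chain via Orion Foods Inc. → Talon Capital LLC (R3): 100% × 50% × 30% = 15% of Fairlane Services GmbH.
Chain via Bluewater Textiles S.p.A. → Summit Pharma AG (R3): 75% × 40% × 20% = 6% of Fairlane Services GmbH.
Chain via Brightpath Realty LP → Redpoint Manufacturing Inc. (R3): 95% × 20% × 30% = 5.7% of Fairlane Services GmbH.
Aggregating (R2): 15% + 6% + 5.7% = 26.7%.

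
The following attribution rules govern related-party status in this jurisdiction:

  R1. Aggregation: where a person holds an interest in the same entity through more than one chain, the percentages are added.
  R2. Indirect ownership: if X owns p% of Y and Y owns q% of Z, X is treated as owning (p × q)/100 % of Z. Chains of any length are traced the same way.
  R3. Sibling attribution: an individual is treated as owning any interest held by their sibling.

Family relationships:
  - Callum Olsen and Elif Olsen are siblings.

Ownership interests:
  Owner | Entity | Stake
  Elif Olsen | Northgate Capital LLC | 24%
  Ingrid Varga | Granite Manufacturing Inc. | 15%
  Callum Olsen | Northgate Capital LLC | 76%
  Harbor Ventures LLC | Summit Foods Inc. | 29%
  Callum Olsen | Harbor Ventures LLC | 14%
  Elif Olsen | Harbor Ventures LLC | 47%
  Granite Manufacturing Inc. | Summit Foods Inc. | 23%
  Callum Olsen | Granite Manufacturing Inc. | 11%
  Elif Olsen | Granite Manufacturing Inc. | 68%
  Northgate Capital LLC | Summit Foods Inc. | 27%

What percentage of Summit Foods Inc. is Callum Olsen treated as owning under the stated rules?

62.86%

By sibling attribution (R3), Callum Olsen is treated as also owning Elif Olsen's interest in Granite Manufacturing Inc, giving 11% + 68% = 79%.
By sibling attribution (R3), Callum Olsen is treated as also owning Elif Olsen's interest in Harbor Ventures LLC, giving 14% + 47% = 61%.
By sibling attribution (R3), Callum Olsen is treated as also owning Elif Olsen's interest in Northgate Capital LLC, giving 76% + 24% = 100%.
Chain via Granite Manufacturing Inc. (R2): 79% × 23% = 18.17% of Summit Foods Inc.
Chain via Harbor Ventures LLC (R2): 61% × 29% = 17.69% of Summit Foods Inc.
Chain via Northgate Capital LLC (R2): 100% × 27% = 27% of Summit Foods Inc.
Aggregating (R1): 18.17% + 17.69% + 27% = 62.86%.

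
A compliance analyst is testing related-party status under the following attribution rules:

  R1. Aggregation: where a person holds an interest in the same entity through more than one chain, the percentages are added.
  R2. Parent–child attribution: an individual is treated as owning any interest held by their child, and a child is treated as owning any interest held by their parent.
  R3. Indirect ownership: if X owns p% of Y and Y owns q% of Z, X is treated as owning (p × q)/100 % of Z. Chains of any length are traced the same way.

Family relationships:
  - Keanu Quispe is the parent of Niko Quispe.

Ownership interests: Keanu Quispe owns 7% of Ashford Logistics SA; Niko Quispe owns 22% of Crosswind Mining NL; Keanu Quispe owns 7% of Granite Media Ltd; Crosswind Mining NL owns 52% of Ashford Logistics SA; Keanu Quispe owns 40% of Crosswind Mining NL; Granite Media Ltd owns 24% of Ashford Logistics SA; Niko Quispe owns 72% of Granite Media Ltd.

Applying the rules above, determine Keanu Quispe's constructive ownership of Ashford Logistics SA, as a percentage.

By parent–child attribution (R2), Keanu Quispe is treated as also owning Niko Quispe's interest in Granite Media Ltd, giving 7% + 72% = 79%.
By parent–child attribution (R2), Keanu Quispe is treated as also owning Niko Quispe's interest in Crosswind Mining NL, giving 40% + 22% = 62%.
Chain via Granite Media Ltd (R3): 79% × 24% = 18.96% of Ashford Logistics SA.
Chain via Crosswind Mining NL (R3): 62% × 52% = 32.24% of Ashford Logistics SA.
Direct interest in Ashford Logistics SA: 7%.
Aggregating (R1): 18.96% + 32.24% + 7% = 58.2%.

58.2%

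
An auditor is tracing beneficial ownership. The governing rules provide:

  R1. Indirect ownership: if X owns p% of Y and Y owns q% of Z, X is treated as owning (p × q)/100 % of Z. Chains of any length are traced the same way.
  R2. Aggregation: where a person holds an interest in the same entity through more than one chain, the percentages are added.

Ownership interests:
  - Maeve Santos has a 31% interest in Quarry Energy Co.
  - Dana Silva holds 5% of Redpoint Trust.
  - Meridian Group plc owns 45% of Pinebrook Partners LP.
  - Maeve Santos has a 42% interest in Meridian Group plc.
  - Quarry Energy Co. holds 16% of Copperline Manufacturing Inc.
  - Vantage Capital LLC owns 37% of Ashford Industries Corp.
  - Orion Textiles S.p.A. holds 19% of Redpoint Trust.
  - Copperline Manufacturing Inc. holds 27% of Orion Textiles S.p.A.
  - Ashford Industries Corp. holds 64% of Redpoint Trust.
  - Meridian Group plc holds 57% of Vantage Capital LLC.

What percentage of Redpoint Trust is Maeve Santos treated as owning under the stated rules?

Chain via Meridian Group plc → Vantage Capital LLC → Ashford Industries Corp. (R1): 42% × 57% × 37% × 64% = 5.668992% of Redpoint Trust.
Chain via Quarry Energy Co. → Copperline Manufacturing Inc. → Orion Textiles S.p.A. (R1): 31% × 16% × 27% × 19% = 0.254448% of Redpoint Trust.
Aggregating (R2): 5.668992% + 0.254448% = 5.92344%.

5.92344%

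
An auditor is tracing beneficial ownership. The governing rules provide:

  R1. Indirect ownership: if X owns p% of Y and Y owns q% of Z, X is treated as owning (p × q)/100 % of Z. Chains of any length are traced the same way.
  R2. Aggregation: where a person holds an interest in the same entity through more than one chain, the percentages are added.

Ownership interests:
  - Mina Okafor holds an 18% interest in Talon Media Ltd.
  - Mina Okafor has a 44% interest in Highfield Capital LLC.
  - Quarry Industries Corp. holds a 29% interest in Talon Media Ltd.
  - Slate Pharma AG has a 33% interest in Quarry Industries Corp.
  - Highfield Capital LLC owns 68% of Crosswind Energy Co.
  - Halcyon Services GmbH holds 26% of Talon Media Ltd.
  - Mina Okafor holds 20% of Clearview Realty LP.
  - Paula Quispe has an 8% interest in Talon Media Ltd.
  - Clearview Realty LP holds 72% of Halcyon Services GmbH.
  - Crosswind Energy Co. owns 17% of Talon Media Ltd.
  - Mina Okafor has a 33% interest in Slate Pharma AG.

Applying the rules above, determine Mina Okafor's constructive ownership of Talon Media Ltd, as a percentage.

29.9885%

Chain via Clearview Realty LP → Halcyon Services GmbH (R1): 20% × 72% × 26% = 3.744% of Talon Media Ltd.
Chain via Highfield Capital LLC → Crosswind Energy Co. (R1): 44% × 68% × 17% = 5.0864% of Talon Media Ltd.
Chain via Slate Pharma AG → Quarry Industries Corp. (R1): 33% × 33% × 29% = 3.1581% of Talon Media Ltd.
Direct interest in Talon Media Ltd: 18%.
Aggregating (R2): 3.744% + 5.0864% + 3.1581% + 18% = 29.9885%.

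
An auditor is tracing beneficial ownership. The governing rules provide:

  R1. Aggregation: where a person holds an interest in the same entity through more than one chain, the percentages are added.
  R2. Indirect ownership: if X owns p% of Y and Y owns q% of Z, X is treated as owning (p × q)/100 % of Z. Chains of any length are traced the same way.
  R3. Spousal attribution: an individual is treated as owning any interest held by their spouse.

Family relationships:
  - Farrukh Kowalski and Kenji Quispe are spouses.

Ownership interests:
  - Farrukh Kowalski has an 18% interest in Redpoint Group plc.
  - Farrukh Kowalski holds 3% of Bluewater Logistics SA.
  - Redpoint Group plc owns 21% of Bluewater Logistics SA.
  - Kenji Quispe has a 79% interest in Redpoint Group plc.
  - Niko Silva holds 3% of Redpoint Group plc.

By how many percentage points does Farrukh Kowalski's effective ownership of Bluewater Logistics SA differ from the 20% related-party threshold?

By spousal attribution (R3), Farrukh Kowalski is treated as also owning Kenji Quispe's interest in Redpoint Group plc, giving 18% + 79% = 97%.
Chain via Redpoint Group plc (R2): 97% × 21% = 20.37% of Bluewater Logistics SA.
Direct interest in Bluewater Logistics SA: 3%.
Aggregating (R1): 20.37% + 3% = 23.37%.
23.37% exceeds the 20% threshold by 3.37 percentage points.

3.37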